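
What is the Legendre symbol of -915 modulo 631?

Reduce the numerator: -915 ≡ 347 (mod 631), so (-915|631) = (347|631).
Both 347 ≡ 3 and 631 ≡ 3 (mod 4), so reciprocity gives (347|631) = -(631|347). Reduce: 631 ≡ 284 (mod 347). Now have -(284|347).
Factor out 2: 284 = 2^2·71. Since 347 ≡ 3 (mod 8), (2|347) = -1, and (2|347)^2 = +1. Now have -(71|347).
Both 71 ≡ 3 and 347 ≡ 3 (mod 4), so reciprocity gives (71|347) = -(347|71). Reduce: 347 ≡ 63 (mod 71). Now have (63|71).
Both 63 ≡ 3 and 71 ≡ 3 (mod 4), so reciprocity gives (63|71) = -(71|63). Reduce: 71 ≡ 8 (mod 63). Now have -(8|63).
Factor out 2: 8 = 2^3. Since 63 ≡ 7 (mod 8), (2|63) = +1, and (2|63)^3 = +1. Now have -(1|63).
(1|63) = 1. Collecting the sign factors: -1.

-1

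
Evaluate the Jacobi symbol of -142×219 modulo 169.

1

By multiplicativity, (-142·219/169) = (-142/169)·(219/169).
First factor (-142/169):
Pull out -1: (-142/169) = (-1/169)·(142/169). Since 169 ≡ 1 (mod 4), (-1/169) = +1. Now have (142/169).
Factor out 2: 142 = 2·71. Since 169 ≡ 1 (mod 8), (2/169) = +1. Now have (71/169).
169 ≡ 1 (mod 4), so quadratic reciprocity gives (71/169) = (169/71). Reduce: 169 ≡ 27 (mod 71). Now have (27/71).
Both 27 ≡ 3 and 71 ≡ 3 (mod 4), so reciprocity gives (27/71) = -(71/27). Reduce: 71 ≡ 17 (mod 27). Now have -(17/27).
17 ≡ 1 (mod 4), so quadratic reciprocity gives (17/27) = (27/17). Reduce: 27 ≡ 10 (mod 17). Now have -(10/17).
Factor out 2: 10 = 2·5. Since 17 ≡ 1 (mod 8), (2/17) = +1. Now have -(5/17).
5 ≡ 1 (mod 4), so quadratic reciprocity gives (5/17) = (17/5). Reduce: 17 ≡ 2 (mod 5). Now have -(2/5).
Factor out 2: 2 = 2. Since 5 ≡ 5 (mod 8), (2/5) = -1. Now have (1/5).
(1/5) = 1. Collecting the sign factors: 1.
Second factor (219/169):
Reduce the numerator: 219 ≡ 50 (mod 169), so (219/169) = (50/169).
Factor out 2: 50 = 2·25. Since 169 ≡ 1 (mod 8), (2/169) = +1. Now have (25/169).
25 ≡ 1 (mod 4), so quadratic reciprocity gives (25/169) = (169/25). Reduce: 169 ≡ 19 (mod 25). Now have (19/25).
25 ≡ 1 (mod 4), so quadratic reciprocity gives (19/25) = (25/19). Reduce: 25 ≡ 6 (mod 19). Now have (6/19).
Factor out 2: 6 = 2·3. Since 19 ≡ 3 (mod 8), (2/19) = -1. Now have -(3/19).
Both 3 ≡ 3 and 19 ≡ 3 (mod 4), so reciprocity gives (3/19) = -(19/3). Reduce: 19 ≡ 1 (mod 3). Now have (1/3).
(1/3) = 1. Collecting the sign factors: 1.
Product: (1)·(1) = 1.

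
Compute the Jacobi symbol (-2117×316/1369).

By multiplicativity, (-2117·316/1369) = (-2117/1369)·(316/1369).
First factor (-2117/1369):
Reduce the numerator: -2117 ≡ 621 (mod 1369), so (-2117/1369) = (621/1369).
621 ≡ 1 (mod 4), so quadratic reciprocity gives (621/1369) = (1369/621). Reduce: 1369 ≡ 127 (mod 621). Now have (127/621).
621 ≡ 1 (mod 4), so quadratic reciprocity gives (127/621) = (621/127). Reduce: 621 ≡ 113 (mod 127). Now have (113/127).
113 ≡ 1 (mod 4), so quadratic reciprocity gives (113/127) = (127/113). Reduce: 127 ≡ 14 (mod 113). Now have (14/113).
Factor out 2: 14 = 2·7. Since 113 ≡ 1 (mod 8), (2/113) = +1. Now have (7/113).
113 ≡ 1 (mod 4), so quadratic reciprocity gives (7/113) = (113/7). Reduce: 113 ≡ 1 (mod 7). Now have (1/7).
(1/7) = 1. Collecting the sign factors: 1.
Second factor (316/1369):
Factor out 2: 316 = 2^2·79. Since 1369 ≡ 1 (mod 8), (2/1369) = +1, and (2/1369)^2 = +1. Now have (79/1369).
1369 ≡ 1 (mod 4), so quadratic reciprocity gives (79/1369) = (1369/79). Reduce: 1369 ≡ 26 (mod 79). Now have (26/79).
Factor out 2: 26 = 2·13. Since 79 ≡ 7 (mod 8), (2/79) = +1. Now have (13/79).
13 ≡ 1 (mod 4), so quadratic reciprocity gives (13/79) = (79/13). Reduce: 79 ≡ 1 (mod 13). Now have (1/13).
(1/13) = 1. Collecting the sign factors: 1.
Product: (1)·(1) = 1.

1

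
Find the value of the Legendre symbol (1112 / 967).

1

(1112 / 967)
  = (145 / 967)    [1112 ≡ 145 mod 967]
  = (967 / 145)    [QR: 145 ≡ 1 mod 4, sign kept]
  = (97 / 145)    [967 ≡ 97 mod 145]
  = (145 / 97)    [QR: 97 ≡ 1 mod 4, sign kept]
  = (48 / 97)    [145 ≡ 48 mod 97]
  = (3 / 97)    [97 ≡ 1 mod 8 ⇒ (2 / 97)^4 = +1]
  = (97 / 3)    [QR: 97 ≡ 1 mod 4, sign kept]
  = (1 / 3)    [97 ≡ 1 mod 3]
  = 1    [(1 / 3) = 1]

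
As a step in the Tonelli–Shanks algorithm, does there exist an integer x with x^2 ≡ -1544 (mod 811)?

(-1544/811)
  = (78/811)    [-1544 ≡ 78 mod 811]
  = -(39/811)    [811 ≡ 3 mod 8 ⇒ (2/811) = -1]
  = (811/39)    [QR: both ≡ 3 mod 4, sign flips]
  = (31/39)    [811 ≡ 31 mod 39]
  = -(39/31)    [QR: both ≡ 3 mod 4, sign flips]
  = -(8/31)    [39 ≡ 8 mod 31]
  = -(1/31)    [31 ≡ 7 mod 8 ⇒ (2/31)^3 = +1]
  = -1    [(1/31) = 1]
The Legendre symbol is -1, so x^2 ≡ -1544 (mod 811) has no solution.

no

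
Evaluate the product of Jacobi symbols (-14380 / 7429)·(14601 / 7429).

1

By multiplicativity, (-14380·14601 / 7429) = (-14380 / 7429)·(14601 / 7429).
First factor (-14380 / 7429):
(-14380 / 7429)
  = (14380 / 7429)    [7429 ≡ 1 mod 4 ⇒ (-1 / 7429) = +1]
  = (6951 / 7429)    [14380 ≡ 6951 mod 7429]
  = (7429 / 6951)    [QR: 7429 ≡ 1 mod 4, sign kept]
  = (478 / 6951)    [7429 ≡ 478 mod 6951]
  = (239 / 6951)    [6951 ≡ 7 mod 8 ⇒ (2 / 6951) = +1]
  = -(6951 / 239)    [QR: both ≡ 3 mod 4, sign flips]
  = -(20 / 239)    [6951 ≡ 20 mod 239]
  = -(5 / 239)    [239 ≡ 7 mod 8 ⇒ (2 / 239)^2 = +1]
  = -(239 / 5)    [QR: 5 ≡ 1 mod 4, sign kept]
  = -(4 / 5)    [239 ≡ 4 mod 5]
  = -(1 / 5)    [5 ≡ 5 mod 8 ⇒ (2 / 5)^2 = +1]
  = -1    [(1 / 5) = 1]
Second factor (14601 / 7429):
(14601 / 7429)
  = (7172 / 7429)    [14601 ≡ 7172 mod 7429]
  = (1793 / 7429)    [7429 ≡ 5 mod 8 ⇒ (2 / 7429)^2 = +1]
  = (7429 / 1793)    [QR: 1793 ≡ 1 mod 4, sign kept]
  = (257 / 1793)    [7429 ≡ 257 mod 1793]
  = (1793 / 257)    [QR: 257 ≡ 1 mod 4, sign kept]
  = (251 / 257)    [1793 ≡ 251 mod 257]
  = (257 / 251)    [QR: 257 ≡ 1 mod 4, sign kept]
  = (6 / 251)    [257 ≡ 6 mod 251]
  = -(3 / 251)    [251 ≡ 3 mod 8 ⇒ (2 / 251) = -1]
  = (251 / 3)    [QR: both ≡ 3 mod 4, sign flips]
  = (2 / 3)    [251 ≡ 2 mod 3]
  = -(1 / 3)    [3 ≡ 3 mod 8 ⇒ (2 / 3) = -1]
  = -1    [(1 / 3) = 1]
Product: (-1)·(-1) = 1.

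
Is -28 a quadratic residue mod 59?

Pull out -1: (-28/59) = (-1/59)·(28/59). Since 59 ≡ 3 (mod 4), (-1/59) = -1. Now have -(28/59).
Factor out 2: 28 = 2^2·7. Since 59 ≡ 3 (mod 8), (2/59) = -1, and (2/59)^2 = +1. Now have -(7/59).
Both 7 ≡ 3 and 59 ≡ 3 (mod 4), so reciprocity gives (7/59) = -(59/7). Reduce: 59 ≡ 3 (mod 7). Now have (3/7).
Both 3 ≡ 3 and 7 ≡ 3 (mod 4), so reciprocity gives (3/7) = -(7/3). Reduce: 7 ≡ 1 (mod 3). Now have -(1/3).
(1/3) = 1. Collecting the sign factors: -1.
The Legendre symbol is -1, so x^2 ≡ -28 (mod 59) has no solution.

no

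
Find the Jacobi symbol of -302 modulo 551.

(-302/551)
  = (249/551)    [-302 ≡ 249 mod 551]
  = (551/249)    [QR: 249 ≡ 1 mod 4, sign kept]
  = (53/249)    [551 ≡ 53 mod 249]
  = (249/53)    [QR: 53 ≡ 1 mod 4, sign kept]
  = (37/53)    [249 ≡ 37 mod 53]
  = (53/37)    [QR: 37 ≡ 1 mod 4, sign kept]
  = (16/37)    [53 ≡ 16 mod 37]
  = (1/37)    [37 ≡ 5 mod 8 ⇒ (2/37)^4 = +1]
  = 1    [(1/37) = 1]

1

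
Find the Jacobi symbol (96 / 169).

1

(96 / 169)
  = (3 / 169)    [169 ≡ 1 mod 8 ⇒ (2 / 169)^5 = +1]
  = (169 / 3)    [QR: 169 ≡ 1 mod 4, sign kept]
  = (1 / 3)    [169 ≡ 1 mod 3]
  = 1    [(1 / 3) = 1]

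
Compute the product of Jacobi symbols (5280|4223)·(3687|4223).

1

By multiplicativity, (5280·3687|4223) = (5280|4223)·(3687|4223).
First factor (5280|4223):
(5280|4223)
  = (1057|4223)    [5280 ≡ 1057 mod 4223]
  = (4223|1057)    [QR: 1057 ≡ 1 mod 4, sign kept]
  = (1052|1057)    [4223 ≡ 1052 mod 1057]
  = (263|1057)    [1057 ≡ 1 mod 8 ⇒ (2|1057)^2 = +1]
  = (1057|263)    [QR: 1057 ≡ 1 mod 4, sign kept]
  = (5|263)    [1057 ≡ 5 mod 263]
  = (263|5)    [QR: 5 ≡ 1 mod 4, sign kept]
  = (3|5)    [263 ≡ 3 mod 5]
  = (5|3)    [QR: 5 ≡ 1 mod 4, sign kept]
  = (2|3)    [5 ≡ 2 mod 3]
  = -(1|3)    [3 ≡ 3 mod 8 ⇒ (2|3) = -1]
  = -1    [(1|3) = 1]
Second factor (3687|4223):
(3687|4223)
  = -(4223|3687)    [QR: both ≡ 3 mod 4, sign flips]
  = -(536|3687)    [4223 ≡ 536 mod 3687]
  = -(67|3687)    [3687 ≡ 7 mod 8 ⇒ (2|3687)^3 = +1]
  = (3687|67)    [QR: both ≡ 3 mod 4, sign flips]
  = (2|67)    [3687 ≡ 2 mod 67]
  = -(1|67)    [67 ≡ 3 mod 8 ⇒ (2|67) = -1]
  = -1    [(1|67) = 1]
Product: (-1)·(-1) = 1.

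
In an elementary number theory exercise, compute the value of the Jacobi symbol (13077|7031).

-1

(13077|7031)
  = (6046|7031)    [13077 ≡ 6046 mod 7031]
  = (3023|7031)    [7031 ≡ 7 mod 8 ⇒ (2|7031) = +1]
  = -(7031|3023)    [QR: both ≡ 3 mod 4, sign flips]
  = -(985|3023)    [7031 ≡ 985 mod 3023]
  = -(3023|985)    [QR: 985 ≡ 1 mod 4, sign kept]
  = -(68|985)    [3023 ≡ 68 mod 985]
  = -(17|985)    [985 ≡ 1 mod 8 ⇒ (2|985)^2 = +1]
  = -(985|17)    [QR: 17 ≡ 1 mod 4, sign kept]
  = -(16|17)    [985 ≡ 16 mod 17]
  = -(1|17)    [17 ≡ 1 mod 8 ⇒ (2|17)^4 = +1]
  = -1    [(1|17) = 1]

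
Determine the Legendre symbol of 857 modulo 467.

1

Reduce the numerator: 857 ≡ 390 (mod 467), so (857 / 467) = (390 / 467).
Factor out 2: 390 = 2·195. Since 467 ≡ 3 (mod 8), (2 / 467) = -1. Now have -(195 / 467).
Both 195 ≡ 3 and 467 ≡ 3 (mod 4), so reciprocity gives (195 / 467) = -(467 / 195). Reduce: 467 ≡ 77 (mod 195). Now have (77 / 195).
77 ≡ 1 (mod 4), so quadratic reciprocity gives (77 / 195) = (195 / 77). Reduce: 195 ≡ 41 (mod 77). Now have (41 / 77).
41 ≡ 1 (mod 4), so quadratic reciprocity gives (41 / 77) = (77 / 41). Reduce: 77 ≡ 36 (mod 41). Now have (36 / 41).
Factor out 2: 36 = 2^2·9. Since 41 ≡ 1 (mod 8), (2 / 41) = +1, and (2 / 41)^2 = +1. Now have (9 / 41).
9 ≡ 1 (mod 4), so quadratic reciprocity gives (9 / 41) = (41 / 9). Reduce: 41 ≡ 5 (mod 9). Now have (5 / 9).
5 ≡ 1 (mod 4), so quadratic reciprocity gives (5 / 9) = (9 / 5). Reduce: 9 ≡ 4 (mod 5). Now have (4 / 5).
Factor out 2: 4 = 2^2. Since 5 ≡ 5 (mod 8), (2 / 5) = -1, and (2 / 5)^2 = +1. Now have (1 / 5).
(1 / 5) = 1. Collecting the sign factors: 1.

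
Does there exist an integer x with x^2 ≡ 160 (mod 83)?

(160/83)
  = (77/83)    [160 ≡ 77 mod 83]
  = (83/77)    [QR: 77 ≡ 1 mod 4, sign kept]
  = (6/77)    [83 ≡ 6 mod 77]
  = -(3/77)    [77 ≡ 5 mod 8 ⇒ (2/77) = -1]
  = -(77/3)    [QR: 77 ≡ 1 mod 4, sign kept]
  = -(2/3)    [77 ≡ 2 mod 3]
  = (1/3)    [3 ≡ 3 mod 8 ⇒ (2/3) = -1]
  = 1    [(1/3) = 1]
The Legendre symbol is 1, so x^2 ≡ 160 (mod 83) has solution.

yes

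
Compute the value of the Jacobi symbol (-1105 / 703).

-1

(-1105 / 703)
  = (301 / 703)    [-1105 ≡ 301 mod 703]
  = (703 / 301)    [QR: 301 ≡ 1 mod 4, sign kept]
  = (101 / 301)    [703 ≡ 101 mod 301]
  = (301 / 101)    [QR: 101 ≡ 1 mod 4, sign kept]
  = (99 / 101)    [301 ≡ 99 mod 101]
  = (101 / 99)    [QR: 101 ≡ 1 mod 4, sign kept]
  = (2 / 99)    [101 ≡ 2 mod 99]
  = -(1 / 99)    [99 ≡ 3 mod 8 ⇒ (2 / 99) = -1]
  = -1    [(1 / 99) = 1]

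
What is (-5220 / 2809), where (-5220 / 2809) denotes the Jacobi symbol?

(-5220 / 2809)
  = (398 / 2809)    [-5220 ≡ 398 mod 2809]
  = (199 / 2809)    [2809 ≡ 1 mod 8 ⇒ (2 / 2809) = +1]
  = (2809 / 199)    [QR: 2809 ≡ 1 mod 4, sign kept]
  = (23 / 199)    [2809 ≡ 23 mod 199]
  = -(199 / 23)    [QR: both ≡ 3 mod 4, sign flips]
  = -(15 / 23)    [199 ≡ 15 mod 23]
  = (23 / 15)    [QR: both ≡ 3 mod 4, sign flips]
  = (8 / 15)    [23 ≡ 8 mod 15]
  = (1 / 15)    [15 ≡ 7 mod 8 ⇒ (2 / 15)^3 = +1]
  = 1    [(1 / 15) = 1]

1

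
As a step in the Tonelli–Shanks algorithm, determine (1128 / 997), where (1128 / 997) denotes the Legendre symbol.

1

Reduce the numerator: 1128 ≡ 131 (mod 997), so (1128 / 997) = (131 / 997).
997 ≡ 1 (mod 4), so quadratic reciprocity gives (131 / 997) = (997 / 131). Reduce: 997 ≡ 80 (mod 131). Now have (80 / 131).
Factor out 2: 80 = 2^4·5. Since 131 ≡ 3 (mod 8), (2 / 131) = -1, and (2 / 131)^4 = +1. Now have (5 / 131).
5 ≡ 1 (mod 4), so quadratic reciprocity gives (5 / 131) = (131 / 5). Reduce: 131 ≡ 1 (mod 5). Now have (1 / 5).
(1 / 5) = 1. Collecting the sign factors: 1.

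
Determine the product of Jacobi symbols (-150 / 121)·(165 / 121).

By multiplicativity, (-150·165 / 121) = (-150 / 121)·(165 / 121).
First factor (-150 / 121):
(-150 / 121)
  = (150 / 121)    [121 ≡ 1 mod 4 ⇒ (-1 / 121) = +1]
  = (29 / 121)    [150 ≡ 29 mod 121]
  = (121 / 29)    [QR: 29 ≡ 1 mod 4, sign kept]
  = (5 / 29)    [121 ≡ 5 mod 29]
  = (29 / 5)    [QR: 5 ≡ 1 mod 4, sign kept]
  = (4 / 5)    [29 ≡ 4 mod 5]
  = (1 / 5)    [5 ≡ 5 mod 8 ⇒ (2 / 5)^2 = +1]
  = 1    [(1 / 5) = 1]
Second factor (165 / 121):
(165 / 121)
  = (44 / 121)    [165 ≡ 44 mod 121]
  = (11 / 121)    [121 ≡ 1 mod 8 ⇒ (2 / 121)^2 = +1]
  = (121 / 11)    [QR: 121 ≡ 1 mod 4, sign kept]
  = (0 / 11)    [121 ≡ 0 mod 11]
  = 0    [numerator 0, gcd > 1]
Product: (1)·(0) = 0.

0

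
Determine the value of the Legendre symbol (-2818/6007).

Pull out -1: (-2818/6007) = (-1/6007)·(2818/6007). Since 6007 ≡ 3 (mod 4), (-1/6007) = -1. Now have -(2818/6007).
Factor out 2: 2818 = 2·1409. Since 6007 ≡ 7 (mod 8), (2/6007) = +1. Now have -(1409/6007).
1409 ≡ 1 (mod 4), so quadratic reciprocity gives (1409/6007) = (6007/1409). Reduce: 6007 ≡ 371 (mod 1409). Now have -(371/1409).
1409 ≡ 1 (mod 4), so quadratic reciprocity gives (371/1409) = (1409/371). Reduce: 1409 ≡ 296 (mod 371). Now have -(296/371).
Factor out 2: 296 = 2^3·37. Since 371 ≡ 3 (mod 8), (2/371) = -1, and (2/371)^3 = -1. Now have (37/371).
37 ≡ 1 (mod 4), so quadratic reciprocity gives (37/371) = (371/37). Reduce: 371 ≡ 1 (mod 37). Now have (1/37).
(1/37) = 1. Collecting the sign factors: 1.

1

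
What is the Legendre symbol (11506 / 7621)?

-1

Reduce the numerator: 11506 ≡ 3885 (mod 7621), so (11506 / 7621) = (3885 / 7621).
3885 ≡ 1 (mod 4), so quadratic reciprocity gives (3885 / 7621) = (7621 / 3885). Reduce: 7621 ≡ 3736 (mod 3885). Now have (3736 / 3885).
Factor out 2: 3736 = 2^3·467. Since 3885 ≡ 5 (mod 8), (2 / 3885) = -1, and (2 / 3885)^3 = -1. Now have -(467 / 3885).
3885 ≡ 1 (mod 4), so quadratic reciprocity gives (467 / 3885) = (3885 / 467). Reduce: 3885 ≡ 149 (mod 467). Now have -(149 / 467).
149 ≡ 1 (mod 4), so quadratic reciprocity gives (149 / 467) = (467 / 149). Reduce: 467 ≡ 20 (mod 149). Now have -(20 / 149).
Factor out 2: 20 = 2^2·5. Since 149 ≡ 5 (mod 8), (2 / 149) = -1, and (2 / 149)^2 = +1. Now have -(5 / 149).
5 ≡ 1 (mod 4), so quadratic reciprocity gives (5 / 149) = (149 / 5). Reduce: 149 ≡ 4 (mod 5). Now have -(4 / 5).
Factor out 2: 4 = 2^2. Since 5 ≡ 5 (mod 8), (2 / 5) = -1, and (2 / 5)^2 = +1. Now have -(1 / 5).
(1 / 5) = 1. Collecting the sign factors: -1.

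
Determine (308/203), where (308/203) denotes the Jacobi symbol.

(308/203)
  = (105/203)    [308 ≡ 105 mod 203]
  = (203/105)    [QR: 105 ≡ 1 mod 4, sign kept]
  = (98/105)    [203 ≡ 98 mod 105]
  = (49/105)    [105 ≡ 1 mod 8 ⇒ (2/105) = +1]
  = (105/49)    [QR: 49 ≡ 1 mod 4, sign kept]
  = (7/49)    [105 ≡ 7 mod 49]
  = (49/7)    [QR: 49 ≡ 1 mod 4, sign kept]
  = (0/7)    [49 ≡ 0 mod 7]
  = 0    [numerator 0, gcd > 1]

0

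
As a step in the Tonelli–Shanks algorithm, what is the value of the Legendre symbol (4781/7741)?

-1

4781 ≡ 1 (mod 4), so quadratic reciprocity gives (4781/7741) = (7741/4781). Reduce: 7741 ≡ 2960 (mod 4781). Now have (2960/4781).
Factor out 2: 2960 = 2^4·185. Since 4781 ≡ 5 (mod 8), (2/4781) = -1, and (2/4781)^4 = +1. Now have (185/4781).
185 ≡ 1 (mod 4), so quadratic reciprocity gives (185/4781) = (4781/185). Reduce: 4781 ≡ 156 (mod 185). Now have (156/185).
Factor out 2: 156 = 2^2·39. Since 185 ≡ 1 (mod 8), (2/185) = +1, and (2/185)^2 = +1. Now have (39/185).
185 ≡ 1 (mod 4), so quadratic reciprocity gives (39/185) = (185/39). Reduce: 185 ≡ 29 (mod 39). Now have (29/39).
29 ≡ 1 (mod 4), so quadratic reciprocity gives (29/39) = (39/29). Reduce: 39 ≡ 10 (mod 29). Now have (10/29).
Factor out 2: 10 = 2·5. Since 29 ≡ 5 (mod 8), (2/29) = -1. Now have -(5/29).
5 ≡ 1 (mod 4), so quadratic reciprocity gives (5/29) = (29/5). Reduce: 29 ≡ 4 (mod 5). Now have -(4/5).
Factor out 2: 4 = 2^2. Since 5 ≡ 5 (mod 8), (2/5) = -1, and (2/5)^2 = +1. Now have -(1/5).
(1/5) = 1. Collecting the sign factors: -1.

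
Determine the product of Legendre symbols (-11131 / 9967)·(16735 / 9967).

By multiplicativity, (-11131·16735 / 9967) = (-11131 / 9967)·(16735 / 9967).
First factor (-11131 / 9967):
Pull out -1: (-11131 / 9967) = (-1 / 9967)·(11131 / 9967). Since 9967 ≡ 3 (mod 4), (-1 / 9967) = -1. Now have -(11131 / 9967).
Reduce the numerator: 11131 ≡ 1164 (mod 9967), so (11131 / 9967) = (1164 / 9967).
Factor out 2: 1164 = 2^2·291. Since 9967 ≡ 7 (mod 8), (2 / 9967) = +1, and (2 / 9967)^2 = +1. Now have -(291 / 9967).
Both 291 ≡ 3 and 9967 ≡ 3 (mod 4), so reciprocity gives (291 / 9967) = -(9967 / 291). Reduce: 9967 ≡ 73 (mod 291). Now have (73 / 291).
73 ≡ 1 (mod 4), so quadratic reciprocity gives (73 / 291) = (291 / 73). Reduce: 291 ≡ 72 (mod 73). Now have (72 / 73).
Factor out 2: 72 = 2^3·9. Since 73 ≡ 1 (mod 8), (2 / 73) = +1, and (2 / 73)^3 = +1. Now have (9 / 73).
9 ≡ 1 (mod 4), so quadratic reciprocity gives (9 / 73) = (73 / 9). Reduce: 73 ≡ 1 (mod 9). Now have (1 / 9).
(1 / 9) = 1. Collecting the sign factors: 1.
Second factor (16735 / 9967):
Reduce the numerator: 16735 ≡ 6768 (mod 9967), so (16735 / 9967) = (6768 / 9967).
Factor out 2: 6768 = 2^4·423. Since 9967 ≡ 7 (mod 8), (2 / 9967) = +1, and (2 / 9967)^4 = +1. Now have (423 / 9967).
Both 423 ≡ 3 and 9967 ≡ 3 (mod 4), so reciprocity gives (423 / 9967) = -(9967 / 423). Reduce: 9967 ≡ 238 (mod 423). Now have -(238 / 423).
Factor out 2: 238 = 2·119. Since 423 ≡ 7 (mod 8), (2 / 423) = +1. Now have -(119 / 423).
Both 119 ≡ 3 and 423 ≡ 3 (mod 4), so reciprocity gives (119 / 423) = -(423 / 119). Reduce: 423 ≡ 66 (mod 119). Now have (66 / 119).
Factor out 2: 66 = 2·33. Since 119 ≡ 7 (mod 8), (2 / 119) = +1. Now have (33 / 119).
33 ≡ 1 (mod 4), so quadratic reciprocity gives (33 / 119) = (119 / 33). Reduce: 119 ≡ 20 (mod 33). Now have (20 / 33).
Factor out 2: 20 = 2^2·5. Since 33 ≡ 1 (mod 8), (2 / 33) = +1, and (2 / 33)^2 = +1. Now have (5 / 33).
5 ≡ 1 (mod 4), so quadratic reciprocity gives (5 / 33) = (33 / 5). Reduce: 33 ≡ 3 (mod 5). Now have (3 / 5).
5 ≡ 1 (mod 4), so quadratic reciprocity gives (3 / 5) = (5 / 3). Reduce: 5 ≡ 2 (mod 3). Now have (2 / 3).
Factor out 2: 2 = 2. Since 3 ≡ 3 (mod 8), (2 / 3) = -1. Now have -(1 / 3).
(1 / 3) = 1. Collecting the sign factors: -1.
Product: (1)·(-1) = -1.

-1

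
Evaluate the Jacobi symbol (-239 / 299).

1

Reduce the numerator: -239 ≡ 60 (mod 299), so (-239 / 299) = (60 / 299).
Factor out 2: 60 = 2^2·15. Since 299 ≡ 3 (mod 8), (2 / 299) = -1, and (2 / 299)^2 = +1. Now have (15 / 299).
Both 15 ≡ 3 and 299 ≡ 3 (mod 4), so reciprocity gives (15 / 299) = -(299 / 15). Reduce: 299 ≡ 14 (mod 15). Now have -(14 / 15).
Factor out 2: 14 = 2·7. Since 15 ≡ 7 (mod 8), (2 / 15) = +1. Now have -(7 / 15).
Both 7 ≡ 3 and 15 ≡ 3 (mod 4), so reciprocity gives (7 / 15) = -(15 / 7). Reduce: 15 ≡ 1 (mod 7). Now have (1 / 7).
(1 / 7) = 1. Collecting the sign factors: 1.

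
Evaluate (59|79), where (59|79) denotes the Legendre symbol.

-1

(59|79)
  = -(79|59)    [QR: both ≡ 3 mod 4, sign flips]
  = -(20|59)    [79 ≡ 20 mod 59]
  = -(5|59)    [59 ≡ 3 mod 8 ⇒ (2|59)^2 = +1]
  = -(59|5)    [QR: 5 ≡ 1 mod 4, sign kept]
  = -(4|5)    [59 ≡ 4 mod 5]
  = -(1|5)    [5 ≡ 5 mod 8 ⇒ (2|5)^2 = +1]
  = -1    [(1|5) = 1]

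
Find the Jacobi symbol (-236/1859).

Pull out -1: (-236/1859) = (-1/1859)·(236/1859). Since 1859 ≡ 3 (mod 4), (-1/1859) = -1. Now have -(236/1859).
Factor out 2: 236 = 2^2·59. Since 1859 ≡ 3 (mod 8), (2/1859) = -1, and (2/1859)^2 = +1. Now have -(59/1859).
Both 59 ≡ 3 and 1859 ≡ 3 (mod 4), so reciprocity gives (59/1859) = -(1859/59). Reduce: 1859 ≡ 30 (mod 59). Now have (30/59).
Factor out 2: 30 = 2·15. Since 59 ≡ 3 (mod 8), (2/59) = -1. Now have -(15/59).
Both 15 ≡ 3 and 59 ≡ 3 (mod 4), so reciprocity gives (15/59) = -(59/15). Reduce: 59 ≡ 14 (mod 15). Now have (14/15).
Factor out 2: 14 = 2·7. Since 15 ≡ 7 (mod 8), (2/15) = +1. Now have (7/15).
Both 7 ≡ 3 and 15 ≡ 3 (mod 4), so reciprocity gives (7/15) = -(15/7). Reduce: 15 ≡ 1 (mod 7). Now have -(1/7).
(1/7) = 1. Collecting the sign factors: -1.

-1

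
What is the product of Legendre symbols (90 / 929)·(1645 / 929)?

-1

By multiplicativity, (90·1645 / 929) = (90 / 929)·(1645 / 929).
First factor (90 / 929):
Factor out 2: 90 = 2·45. Since 929 ≡ 1 (mod 8), (2 / 929) = +1. Now have (45 / 929).
45 ≡ 1 (mod 4), so quadratic reciprocity gives (45 / 929) = (929 / 45). Reduce: 929 ≡ 29 (mod 45). Now have (29 / 45).
29 ≡ 1 (mod 4), so quadratic reciprocity gives (29 / 45) = (45 / 29). Reduce: 45 ≡ 16 (mod 29). Now have (16 / 29).
Factor out 2: 16 = 2^4. Since 29 ≡ 5 (mod 8), (2 / 29) = -1, and (2 / 29)^4 = +1. Now have (1 / 29).
(1 / 29) = 1. Collecting the sign factors: 1.
Second factor (1645 / 929):
Reduce the numerator: 1645 ≡ 716 (mod 929), so (1645 / 929) = (716 / 929).
Factor out 2: 716 = 2^2·179. Since 929 ≡ 1 (mod 8), (2 / 929) = +1, and (2 / 929)^2 = +1. Now have (179 / 929).
929 ≡ 1 (mod 4), so quadratic reciprocity gives (179 / 929) = (929 / 179). Reduce: 929 ≡ 34 (mod 179). Now have (34 / 179).
Factor out 2: 34 = 2·17. Since 179 ≡ 3 (mod 8), (2 / 179) = -1. Now have -(17 / 179).
17 ≡ 1 (mod 4), so quadratic reciprocity gives (17 / 179) = (179 / 17). Reduce: 179 ≡ 9 (mod 17). Now have -(9 / 17).
9 ≡ 1 (mod 4), so quadratic reciprocity gives (9 / 17) = (17 / 9). Reduce: 17 ≡ 8 (mod 9). Now have -(8 / 9).
Factor out 2: 8 = 2^3. Since 9 ≡ 1 (mod 8), (2 / 9) = +1, and (2 / 9)^3 = +1. Now have -(1 / 9).
(1 / 9) = 1. Collecting the sign factors: -1.
Product: (1)·(-1) = -1.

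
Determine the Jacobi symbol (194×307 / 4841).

-1

By multiplicativity, (194·307 / 4841) = (194 / 4841)·(307 / 4841).
First factor (194 / 4841):
(194 / 4841)
  = (97 / 4841)    [4841 ≡ 1 mod 8 ⇒ (2 / 4841) = +1]
  = (4841 / 97)    [QR: 97 ≡ 1 mod 4, sign kept]
  = (88 / 97)    [4841 ≡ 88 mod 97]
  = (11 / 97)    [97 ≡ 1 mod 8 ⇒ (2 / 97)^3 = +1]
  = (97 / 11)    [QR: 97 ≡ 1 mod 4, sign kept]
  = (9 / 11)    [97 ≡ 9 mod 11]
  = (11 / 9)    [QR: 9 ≡ 1 mod 4, sign kept]
  = (2 / 9)    [11 ≡ 2 mod 9]
  = (1 / 9)    [9 ≡ 1 mod 8 ⇒ (2 / 9) = +1]
  = 1    [(1 / 9) = 1]
Second factor (307 / 4841):
(307 / 4841)
  = (4841 / 307)    [QR: 4841 ≡ 1 mod 4, sign kept]
  = (236 / 307)    [4841 ≡ 236 mod 307]
  = (59 / 307)    [307 ≡ 3 mod 8 ⇒ (2 / 307)^2 = +1]
  = -(307 / 59)    [QR: both ≡ 3 mod 4, sign flips]
  = -(12 / 59)    [307 ≡ 12 mod 59]
  = -(3 / 59)    [59 ≡ 3 mod 8 ⇒ (2 / 59)^2 = +1]
  = (59 / 3)    [QR: both ≡ 3 mod 4, sign flips]
  = (2 / 3)    [59 ≡ 2 mod 3]
  = -(1 / 3)    [3 ≡ 3 mod 8 ⇒ (2 / 3) = -1]
  = -1    [(1 / 3) = 1]
Product: (1)·(-1) = -1.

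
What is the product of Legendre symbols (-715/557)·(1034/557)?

By multiplicativity, (-715·1034/557) = (-715/557)·(1034/557).
First factor (-715/557):
(-715/557)
  = (399/557)    [-715 ≡ 399 mod 557]
  = (557/399)    [QR: 557 ≡ 1 mod 4, sign kept]
  = (158/399)    [557 ≡ 158 mod 399]
  = (79/399)    [399 ≡ 7 mod 8 ⇒ (2/399) = +1]
  = -(399/79)    [QR: both ≡ 3 mod 4, sign flips]
  = -(4/79)    [399 ≡ 4 mod 79]
  = -(1/79)    [79 ≡ 7 mod 8 ⇒ (2/79)^2 = +1]
  = -1    [(1/79) = 1]
Second factor (1034/557):
(1034/557)
  = (477/557)    [1034 ≡ 477 mod 557]
  = (557/477)    [QR: 477 ≡ 1 mod 4, sign kept]
  = (80/477)    [557 ≡ 80 mod 477]
  = (5/477)    [477 ≡ 5 mod 8 ⇒ (2/477)^4 = +1]
  = (477/5)    [QR: 5 ≡ 1 mod 4, sign kept]
  = (2/5)    [477 ≡ 2 mod 5]
  = -(1/5)    [5 ≡ 5 mod 8 ⇒ (2/5) = -1]
  = -1    [(1/5) = 1]
Product: (-1)·(-1) = 1.

1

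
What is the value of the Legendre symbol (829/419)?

-1

(829/419)
  = (410/419)    [829 ≡ 410 mod 419]
  = -(205/419)    [419 ≡ 3 mod 8 ⇒ (2/419) = -1]
  = -(419/205)    [QR: 205 ≡ 1 mod 4, sign kept]
  = -(9/205)    [419 ≡ 9 mod 205]
  = -(205/9)    [QR: 9 ≡ 1 mod 4, sign kept]
  = -(7/9)    [205 ≡ 7 mod 9]
  = -(9/7)    [QR: 9 ≡ 1 mod 4, sign kept]
  = -(2/7)    [9 ≡ 2 mod 7]
  = -(1/7)    [7 ≡ 7 mod 8 ⇒ (2/7) = +1]
  = -1    [(1/7) = 1]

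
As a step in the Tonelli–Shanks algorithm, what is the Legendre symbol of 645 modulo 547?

(645 / 547)
  = (98 / 547)    [645 ≡ 98 mod 547]
  = -(49 / 547)    [547 ≡ 3 mod 8 ⇒ (2 / 547) = -1]
  = -(547 / 49)    [QR: 49 ≡ 1 mod 4, sign kept]
  = -(8 / 49)    [547 ≡ 8 mod 49]
  = -(1 / 49)    [49 ≡ 1 mod 8 ⇒ (2 / 49)^3 = +1]
  = -1    [(1 / 49) = 1]

-1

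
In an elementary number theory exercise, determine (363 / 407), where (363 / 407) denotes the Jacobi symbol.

0

(363 / 407)
  = -(407 / 363)    [QR: both ≡ 3 mod 4, sign flips]
  = -(44 / 363)    [407 ≡ 44 mod 363]
  = -(11 / 363)    [363 ≡ 3 mod 8 ⇒ (2 / 363)^2 = +1]
  = (363 / 11)    [QR: both ≡ 3 mod 4, sign flips]
  = (0 / 11)    [363 ≡ 0 mod 11]
  = 0    [numerator 0, gcd > 1]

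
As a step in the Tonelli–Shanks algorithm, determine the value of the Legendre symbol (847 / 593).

-1

Reduce the numerator: 847 ≡ 254 (mod 593), so (847 / 593) = (254 / 593).
Factor out 2: 254 = 2·127. Since 593 ≡ 1 (mod 8), (2 / 593) = +1. Now have (127 / 593).
593 ≡ 1 (mod 4), so quadratic reciprocity gives (127 / 593) = (593 / 127). Reduce: 593 ≡ 85 (mod 127). Now have (85 / 127).
85 ≡ 1 (mod 4), so quadratic reciprocity gives (85 / 127) = (127 / 85). Reduce: 127 ≡ 42 (mod 85). Now have (42 / 85).
Factor out 2: 42 = 2·21. Since 85 ≡ 5 (mod 8), (2 / 85) = -1. Now have -(21 / 85).
21 ≡ 1 (mod 4), so quadratic reciprocity gives (21 / 85) = (85 / 21). Reduce: 85 ≡ 1 (mod 21). Now have -(1 / 21).
(1 / 21) = 1. Collecting the sign factors: -1.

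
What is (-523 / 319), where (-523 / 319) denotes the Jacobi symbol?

Pull out -1: (-523 / 319) = (-1 / 319)·(523 / 319). Since 319 ≡ 3 (mod 4), (-1 / 319) = -1. Now have -(523 / 319).
Reduce the numerator: 523 ≡ 204 (mod 319), so (523 / 319) = (204 / 319).
Factor out 2: 204 = 2^2·51. Since 319 ≡ 7 (mod 8), (2 / 319) = +1, and (2 / 319)^2 = +1. Now have -(51 / 319).
Both 51 ≡ 3 and 319 ≡ 3 (mod 4), so reciprocity gives (51 / 319) = -(319 / 51). Reduce: 319 ≡ 13 (mod 51). Now have (13 / 51).
13 ≡ 1 (mod 4), so quadratic reciprocity gives (13 / 51) = (51 / 13). Reduce: 51 ≡ 12 (mod 13). Now have (12 / 13).
Factor out 2: 12 = 2^2·3. Since 13 ≡ 5 (mod 8), (2 / 13) = -1, and (2 / 13)^2 = +1. Now have (3 / 13).
13 ≡ 1 (mod 4), so quadratic reciprocity gives (3 / 13) = (13 / 3). Reduce: 13 ≡ 1 (mod 3). Now have (1 / 3).
(1 / 3) = 1. Collecting the sign factors: 1.

1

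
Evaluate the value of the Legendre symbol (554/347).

-1

Reduce the numerator: 554 ≡ 207 (mod 347), so (554/347) = (207/347).
Both 207 ≡ 3 and 347 ≡ 3 (mod 4), so reciprocity gives (207/347) = -(347/207). Reduce: 347 ≡ 140 (mod 207). Now have -(140/207).
Factor out 2: 140 = 2^2·35. Since 207 ≡ 7 (mod 8), (2/207) = +1, and (2/207)^2 = +1. Now have -(35/207).
Both 35 ≡ 3 and 207 ≡ 3 (mod 4), so reciprocity gives (35/207) = -(207/35). Reduce: 207 ≡ 32 (mod 35). Now have (32/35).
Factor out 2: 32 = 2^5. Since 35 ≡ 3 (mod 8), (2/35) = -1, and (2/35)^5 = -1. Now have -(1/35).
(1/35) = 1. Collecting the sign factors: -1.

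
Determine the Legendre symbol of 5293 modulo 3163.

-1

(5293/3163)
  = (2130/3163)    [5293 ≡ 2130 mod 3163]
  = -(1065/3163)    [3163 ≡ 3 mod 8 ⇒ (2/3163) = -1]
  = -(3163/1065)    [QR: 1065 ≡ 1 mod 4, sign kept]
  = -(1033/1065)    [3163 ≡ 1033 mod 1065]
  = -(1065/1033)    [QR: 1033 ≡ 1 mod 4, sign kept]
  = -(32/1033)    [1065 ≡ 32 mod 1033]
  = -(1/1033)    [1033 ≡ 1 mod 8 ⇒ (2/1033)^5 = +1]
  = -1    [(1/1033) = 1]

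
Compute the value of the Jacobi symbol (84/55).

-1

Reduce the numerator: 84 ≡ 29 (mod 55), so (84/55) = (29/55).
29 ≡ 1 (mod 4), so quadratic reciprocity gives (29/55) = (55/29). Reduce: 55 ≡ 26 (mod 29). Now have (26/29).
Factor out 2: 26 = 2·13. Since 29 ≡ 5 (mod 8), (2/29) = -1. Now have -(13/29).
13 ≡ 1 (mod 4), so quadratic reciprocity gives (13/29) = (29/13). Reduce: 29 ≡ 3 (mod 13). Now have -(3/13).
13 ≡ 1 (mod 4), so quadratic reciprocity gives (3/13) = (13/3). Reduce: 13 ≡ 1 (mod 3). Now have -(1/3).
(1/3) = 1. Collecting the sign factors: -1.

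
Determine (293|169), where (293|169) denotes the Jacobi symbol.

(293|169)
  = (124|169)    [293 ≡ 124 mod 169]
  = (31|169)    [169 ≡ 1 mod 8 ⇒ (2|169)^2 = +1]
  = (169|31)    [QR: 169 ≡ 1 mod 4, sign kept]
  = (14|31)    [169 ≡ 14 mod 31]
  = (7|31)    [31 ≡ 7 mod 8 ⇒ (2|31) = +1]
  = -(31|7)    [QR: both ≡ 3 mod 4, sign flips]
  = -(3|7)    [31 ≡ 3 mod 7]
  = (7|3)    [QR: both ≡ 3 mod 4, sign flips]
  = (1|3)    [7 ≡ 1 mod 3]
  = 1    [(1|3) = 1]

1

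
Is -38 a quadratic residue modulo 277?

no

(-38/277)
  = (239/277)    [-38 ≡ 239 mod 277]
  = (277/239)    [QR: 277 ≡ 1 mod 4, sign kept]
  = (38/239)    [277 ≡ 38 mod 239]
  = (19/239)    [239 ≡ 7 mod 8 ⇒ (2/239) = +1]
  = -(239/19)    [QR: both ≡ 3 mod 4, sign flips]
  = -(11/19)    [239 ≡ 11 mod 19]
  = (19/11)    [QR: both ≡ 3 mod 4, sign flips]
  = (8/11)    [19 ≡ 8 mod 11]
  = -(1/11)    [11 ≡ 3 mod 8 ⇒ (2/11)^3 = -1]
  = -1    [(1/11) = 1]
(-38/277) = -1, and 277 is prime, so -38 is not a quadratic residue mod 277.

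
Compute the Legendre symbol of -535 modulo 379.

(-535|379)
  = -(535|379)    [379 ≡ 3 mod 4 ⇒ (-1|379) = -1]
  = -(156|379)    [535 ≡ 156 mod 379]
  = -(39|379)    [379 ≡ 3 mod 8 ⇒ (2|379)^2 = +1]
  = (379|39)    [QR: both ≡ 3 mod 4, sign flips]
  = (28|39)    [379 ≡ 28 mod 39]
  = (7|39)    [39 ≡ 7 mod 8 ⇒ (2|39)^2 = +1]
  = -(39|7)    [QR: both ≡ 3 mod 4, sign flips]
  = -(4|7)    [39 ≡ 4 mod 7]
  = -(1|7)    [7 ≡ 7 mod 8 ⇒ (2|7)^2 = +1]
  = -1    [(1|7) = 1]

-1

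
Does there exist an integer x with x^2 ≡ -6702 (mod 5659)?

yes

(-6702/5659)
  = (4616/5659)    [-6702 ≡ 4616 mod 5659]
  = -(577/5659)    [5659 ≡ 3 mod 8 ⇒ (2/5659)^3 = -1]
  = -(5659/577)    [QR: 577 ≡ 1 mod 4, sign kept]
  = -(466/577)    [5659 ≡ 466 mod 577]
  = -(233/577)    [577 ≡ 1 mod 8 ⇒ (2/577) = +1]
  = -(577/233)    [QR: 233 ≡ 1 mod 4, sign kept]
  = -(111/233)    [577 ≡ 111 mod 233]
  = -(233/111)    [QR: 233 ≡ 1 mod 4, sign kept]
  = -(11/111)    [233 ≡ 11 mod 111]
  = (111/11)    [QR: both ≡ 3 mod 4, sign flips]
  = (1/11)    [111 ≡ 1 mod 11]
  = 1    [(1/11) = 1]
The Legendre symbol is 1, so x^2 ≡ -6702 (mod 5659) has solution.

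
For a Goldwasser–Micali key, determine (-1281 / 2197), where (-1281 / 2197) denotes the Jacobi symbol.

-1

(-1281 / 2197)
  = (916 / 2197)    [-1281 ≡ 916 mod 2197]
  = (229 / 2197)    [2197 ≡ 5 mod 8 ⇒ (2 / 2197)^2 = +1]
  = (2197 / 229)    [QR: 229 ≡ 1 mod 4, sign kept]
  = (136 / 229)    [2197 ≡ 136 mod 229]
  = -(17 / 229)    [229 ≡ 5 mod 8 ⇒ (2 / 229)^3 = -1]
  = -(229 / 17)    [QR: 17 ≡ 1 mod 4, sign kept]
  = -(8 / 17)    [229 ≡ 8 mod 17]
  = -(1 / 17)    [17 ≡ 1 mod 8 ⇒ (2 / 17)^3 = +1]
  = -1    [(1 / 17) = 1]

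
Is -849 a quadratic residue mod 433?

yes

(-849/433)
  = (849/433)    [433 ≡ 1 mod 4 ⇒ (-1/433) = +1]
  = (416/433)    [849 ≡ 416 mod 433]
  = (13/433)    [433 ≡ 1 mod 8 ⇒ (2/433)^5 = +1]
  = (433/13)    [QR: 13 ≡ 1 mod 4, sign kept]
  = (4/13)    [433 ≡ 4 mod 13]
  = (1/13)    [13 ≡ 5 mod 8 ⇒ (2/13)^2 = +1]
  = 1    [(1/13) = 1]
(-849/433) = 1, and 433 is prime, so -849 is a quadratic residue mod 433.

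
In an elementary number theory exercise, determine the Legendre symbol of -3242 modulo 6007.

Pull out -1: (-3242|6007) = (-1|6007)·(3242|6007). Since 6007 ≡ 3 (mod 4), (-1|6007) = -1. Now have -(3242|6007).
Factor out 2: 3242 = 2·1621. Since 6007 ≡ 7 (mod 8), (2|6007) = +1. Now have -(1621|6007).
1621 ≡ 1 (mod 4), so quadratic reciprocity gives (1621|6007) = (6007|1621). Reduce: 6007 ≡ 1144 (mod 1621). Now have -(1144|1621).
Factor out 2: 1144 = 2^3·143. Since 1621 ≡ 5 (mod 8), (2|1621) = -1, and (2|1621)^3 = -1. Now have (143|1621).
1621 ≡ 1 (mod 4), so quadratic reciprocity gives (143|1621) = (1621|143). Reduce: 1621 ≡ 48 (mod 143). Now have (48|143).
Factor out 2: 48 = 2^4·3. Since 143 ≡ 7 (mod 8), (2|143) = +1, and (2|143)^4 = +1. Now have (3|143).
Both 3 ≡ 3 and 143 ≡ 3 (mod 4), so reciprocity gives (3|143) = -(143|3). Reduce: 143 ≡ 2 (mod 3). Now have -(2|3).
Factor out 2: 2 = 2. Since 3 ≡ 3 (mod 8), (2|3) = -1. Now have (1|3).
(1|3) = 1. Collecting the sign factors: 1.

1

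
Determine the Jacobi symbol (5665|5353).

Reduce the numerator: 5665 ≡ 312 (mod 5353), so (5665|5353) = (312|5353).
Factor out 2: 312 = 2^3·39. Since 5353 ≡ 1 (mod 8), (2|5353) = +1, and (2|5353)^3 = +1. Now have (39|5353).
5353 ≡ 1 (mod 4), so quadratic reciprocity gives (39|5353) = (5353|39). Reduce: 5353 ≡ 10 (mod 39). Now have (10|39).
Factor out 2: 10 = 2·5. Since 39 ≡ 7 (mod 8), (2|39) = +1. Now have (5|39).
5 ≡ 1 (mod 4), so quadratic reciprocity gives (5|39) = (39|5). Reduce: 39 ≡ 4 (mod 5). Now have (4|5).
Factor out 2: 4 = 2^2. Since 5 ≡ 5 (mod 8), (2|5) = -1, and (2|5)^2 = +1. Now have (1|5).
(1|5) = 1. Collecting the sign factors: 1.

1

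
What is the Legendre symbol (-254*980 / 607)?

By multiplicativity, (-254·980 / 607) = (-254 / 607)·(980 / 607).
First factor (-254 / 607):
Pull out -1: (-254 / 607) = (-1 / 607)·(254 / 607). Since 607 ≡ 3 (mod 4), (-1 / 607) = -1. Now have -(254 / 607).
Factor out 2: 254 = 2·127. Since 607 ≡ 7 (mod 8), (2 / 607) = +1. Now have -(127 / 607).
Both 127 ≡ 3 and 607 ≡ 3 (mod 4), so reciprocity gives (127 / 607) = -(607 / 127). Reduce: 607 ≡ 99 (mod 127). Now have (99 / 127).
Both 99 ≡ 3 and 127 ≡ 3 (mod 4), so reciprocity gives (99 / 127) = -(127 / 99). Reduce: 127 ≡ 28 (mod 99). Now have -(28 / 99).
Factor out 2: 28 = 2^2·7. Since 99 ≡ 3 (mod 8), (2 / 99) = -1, and (2 / 99)^2 = +1. Now have -(7 / 99).
Both 7 ≡ 3 and 99 ≡ 3 (mod 4), so reciprocity gives (7 / 99) = -(99 / 7). Reduce: 99 ≡ 1 (mod 7). Now have (1 / 7).
(1 / 7) = 1. Collecting the sign factors: 1.
Second factor (980 / 607):
Reduce the numerator: 980 ≡ 373 (mod 607), so (980 / 607) = (373 / 607).
373 ≡ 1 (mod 4), so quadratic reciprocity gives (373 / 607) = (607 / 373). Reduce: 607 ≡ 234 (mod 373). Now have (234 / 373).
Factor out 2: 234 = 2·117. Since 373 ≡ 5 (mod 8), (2 / 373) = -1. Now have -(117 / 373).
117 ≡ 1 (mod 4), so quadratic reciprocity gives (117 / 373) = (373 / 117). Reduce: 373 ≡ 22 (mod 117). Now have -(22 / 117).
Factor out 2: 22 = 2·11. Since 117 ≡ 5 (mod 8), (2 / 117) = -1. Now have (11 / 117).
117 ≡ 1 (mod 4), so quadratic reciprocity gives (11 / 117) = (117 / 11). Reduce: 117 ≡ 7 (mod 11). Now have (7 / 11).
Both 7 ≡ 3 and 11 ≡ 3 (mod 4), so reciprocity gives (7 / 11) = -(11 / 7). Reduce: 11 ≡ 4 (mod 7). Now have -(4 / 7).
Factor out 2: 4 = 2^2. Since 7 ≡ 7 (mod 8), (2 / 7) = +1, and (2 / 7)^2 = +1. Now have -(1 / 7).
(1 / 7) = 1. Collecting the sign factors: -1.
Product: (1)·(-1) = -1.

-1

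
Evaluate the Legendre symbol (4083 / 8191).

(4083 / 8191)
  = -(8191 / 4083)    [QR: both ≡ 3 mod 4, sign flips]
  = -(25 / 4083)    [8191 ≡ 25 mod 4083]
  = -(4083 / 25)    [QR: 25 ≡ 1 mod 4, sign kept]
  = -(8 / 25)    [4083 ≡ 8 mod 25]
  = -(1 / 25)    [25 ≡ 1 mod 8 ⇒ (2 / 25)^3 = +1]
  = -1    [(1 / 25) = 1]

-1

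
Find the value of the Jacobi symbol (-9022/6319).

1

Pull out -1: (-9022/6319) = (-1/6319)·(9022/6319). Since 6319 ≡ 3 (mod 4), (-1/6319) = -1. Now have -(9022/6319).
Reduce the numerator: 9022 ≡ 2703 (mod 6319), so (9022/6319) = (2703/6319).
Both 2703 ≡ 3 and 6319 ≡ 3 (mod 4), so reciprocity gives (2703/6319) = -(6319/2703). Reduce: 6319 ≡ 913 (mod 2703). Now have (913/2703).
913 ≡ 1 (mod 4), so quadratic reciprocity gives (913/2703) = (2703/913). Reduce: 2703 ≡ 877 (mod 913). Now have (877/913).
877 ≡ 1 (mod 4), so quadratic reciprocity gives (877/913) = (913/877). Reduce: 913 ≡ 36 (mod 877). Now have (36/877).
Factor out 2: 36 = 2^2·9. Since 877 ≡ 5 (mod 8), (2/877) = -1, and (2/877)^2 = +1. Now have (9/877).
9 ≡ 1 (mod 4), so quadratic reciprocity gives (9/877) = (877/9). Reduce: 877 ≡ 4 (mod 9). Now have (4/9).
Factor out 2: 4 = 2^2. Since 9 ≡ 1 (mod 8), (2/9) = +1, and (2/9)^2 = +1. Now have (1/9).
(1/9) = 1. Collecting the sign factors: 1.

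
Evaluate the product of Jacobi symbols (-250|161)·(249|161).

By multiplicativity, (-250·249|161) = (-250|161)·(249|161).
First factor (-250|161):
(-250|161)
  = (72|161)    [-250 ≡ 72 mod 161]
  = (9|161)    [161 ≡ 1 mod 8 ⇒ (2|161)^3 = +1]
  = (161|9)    [QR: 9 ≡ 1 mod 4, sign kept]
  = (8|9)    [161 ≡ 8 mod 9]
  = (1|9)    [9 ≡ 1 mod 8 ⇒ (2|9)^3 = +1]
  = 1    [(1|9) = 1]
Second factor (249|161):
(249|161)
  = (88|161)    [249 ≡ 88 mod 161]
  = (11|161)    [161 ≡ 1 mod 8 ⇒ (2|161)^3 = +1]
  = (161|11)    [QR: 161 ≡ 1 mod 4, sign kept]
  = (7|11)    [161 ≡ 7 mod 11]
  = -(11|7)    [QR: both ≡ 3 mod 4, sign flips]
  = -(4|7)    [11 ≡ 4 mod 7]
  = -(1|7)    [7 ≡ 7 mod 8 ⇒ (2|7)^2 = +1]
  = -1    [(1|7) = 1]
Product: (1)·(-1) = -1.

-1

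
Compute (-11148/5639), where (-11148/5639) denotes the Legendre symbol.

(-11148/5639)
  = -(11148/5639)    [5639 ≡ 3 mod 4 ⇒ (-1/5639) = -1]
  = -(5509/5639)    [11148 ≡ 5509 mod 5639]
  = -(5639/5509)    [QR: 5509 ≡ 1 mod 4, sign kept]
  = -(130/5509)    [5639 ≡ 130 mod 5509]
  = (65/5509)    [5509 ≡ 5 mod 8 ⇒ (2/5509) = -1]
  = (5509/65)    [QR: 65 ≡ 1 mod 4, sign kept]
  = (49/65)    [5509 ≡ 49 mod 65]
  = (65/49)    [QR: 49 ≡ 1 mod 4, sign kept]
  = (16/49)    [65 ≡ 16 mod 49]
  = (1/49)    [49 ≡ 1 mod 8 ⇒ (2/49)^4 = +1]
  = 1    [(1/49) = 1]

1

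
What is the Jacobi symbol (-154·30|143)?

0

By multiplicativity, (-154·30|143) = (-154|143)·(30|143).
First factor (-154|143):
Pull out -1: (-154|143) = (-1|143)·(154|143). Since 143 ≡ 3 (mod 4), (-1|143) = -1. Now have -(154|143).
Reduce the numerator: 154 ≡ 11 (mod 143), so (154|143) = (11|143).
Both 11 ≡ 3 and 143 ≡ 3 (mod 4), so reciprocity gives (11|143) = -(143|11). Reduce: 143 ≡ 0 (mod 11). Now have (0|11).
The numerator is now 0 with denominator 11 > 1: the symbol is 0.
Second factor (30|143):
Factor out 2: 30 = 2·15. Since 143 ≡ 7 (mod 8), (2|143) = +1. Now have (15|143).
Both 15 ≡ 3 and 143 ≡ 3 (mod 4), so reciprocity gives (15|143) = -(143|15). Reduce: 143 ≡ 8 (mod 15). Now have -(8|15).
Factor out 2: 8 = 2^3. Since 15 ≡ 7 (mod 8), (2|15) = +1, and (2|15)^3 = +1. Now have -(1|15).
(1|15) = 1. Collecting the sign factors: -1.
Product: (0)·(-1) = 0.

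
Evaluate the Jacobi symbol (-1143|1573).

1

Pull out -1: (-1143|1573) = (-1|1573)·(1143|1573). Since 1573 ≡ 1 (mod 4), (-1|1573) = +1. Now have (1143|1573).
1573 ≡ 1 (mod 4), so quadratic reciprocity gives (1143|1573) = (1573|1143). Reduce: 1573 ≡ 430 (mod 1143). Now have (430|1143).
Factor out 2: 430 = 2·215. Since 1143 ≡ 7 (mod 8), (2|1143) = +1. Now have (215|1143).
Both 215 ≡ 3 and 1143 ≡ 3 (mod 4), so reciprocity gives (215|1143) = -(1143|215). Reduce: 1143 ≡ 68 (mod 215). Now have -(68|215).
Factor out 2: 68 = 2^2·17. Since 215 ≡ 7 (mod 8), (2|215) = +1, and (2|215)^2 = +1. Now have -(17|215).
17 ≡ 1 (mod 4), so quadratic reciprocity gives (17|215) = (215|17). Reduce: 215 ≡ 11 (mod 17). Now have -(11|17).
17 ≡ 1 (mod 4), so quadratic reciprocity gives (11|17) = (17|11). Reduce: 17 ≡ 6 (mod 11). Now have -(6|11).
Factor out 2: 6 = 2·3. Since 11 ≡ 3 (mod 8), (2|11) = -1. Now have (3|11).
Both 3 ≡ 3 and 11 ≡ 3 (mod 4), so reciprocity gives (3|11) = -(11|3). Reduce: 11 ≡ 2 (mod 3). Now have -(2|3).
Factor out 2: 2 = 2. Since 3 ≡ 3 (mod 8), (2|3) = -1. Now have (1|3).
(1|3) = 1. Collecting the sign factors: 1.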